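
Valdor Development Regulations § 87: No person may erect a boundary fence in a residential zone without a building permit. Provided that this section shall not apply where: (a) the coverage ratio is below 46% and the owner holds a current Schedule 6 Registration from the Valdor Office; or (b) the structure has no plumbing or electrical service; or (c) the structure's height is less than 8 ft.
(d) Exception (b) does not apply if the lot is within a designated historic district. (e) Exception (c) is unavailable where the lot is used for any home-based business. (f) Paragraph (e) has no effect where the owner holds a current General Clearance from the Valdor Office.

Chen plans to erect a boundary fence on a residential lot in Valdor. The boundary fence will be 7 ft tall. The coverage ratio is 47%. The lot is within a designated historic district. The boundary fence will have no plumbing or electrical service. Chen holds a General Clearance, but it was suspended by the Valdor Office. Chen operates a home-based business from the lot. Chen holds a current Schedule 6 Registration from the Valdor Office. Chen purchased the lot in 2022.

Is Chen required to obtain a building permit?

Exception (a) requires that the coverage ratio is below 46%; but the coverage ratio is 47%, not below 46%, so (a) is unavailable.
Exception (b) is satisfied on its face — there is no plumbing or electrical service. However, paragraph (d) must be considered: (d) operates — the lot is in a historic district. (b) is therefore removed.
Exception (c): the structure's height is 7 ft, less than the 8 ft limit — every condition holds. But applying paragraphs (e)–(f): (e) is engaged — a home-based business operates on the lot. (f) is not engaged (no current General Clearance is held), so (e) stands. So (c) is unavailable.
No exception applies. The general rule governs.

Yes — Chen must obtain a building permit.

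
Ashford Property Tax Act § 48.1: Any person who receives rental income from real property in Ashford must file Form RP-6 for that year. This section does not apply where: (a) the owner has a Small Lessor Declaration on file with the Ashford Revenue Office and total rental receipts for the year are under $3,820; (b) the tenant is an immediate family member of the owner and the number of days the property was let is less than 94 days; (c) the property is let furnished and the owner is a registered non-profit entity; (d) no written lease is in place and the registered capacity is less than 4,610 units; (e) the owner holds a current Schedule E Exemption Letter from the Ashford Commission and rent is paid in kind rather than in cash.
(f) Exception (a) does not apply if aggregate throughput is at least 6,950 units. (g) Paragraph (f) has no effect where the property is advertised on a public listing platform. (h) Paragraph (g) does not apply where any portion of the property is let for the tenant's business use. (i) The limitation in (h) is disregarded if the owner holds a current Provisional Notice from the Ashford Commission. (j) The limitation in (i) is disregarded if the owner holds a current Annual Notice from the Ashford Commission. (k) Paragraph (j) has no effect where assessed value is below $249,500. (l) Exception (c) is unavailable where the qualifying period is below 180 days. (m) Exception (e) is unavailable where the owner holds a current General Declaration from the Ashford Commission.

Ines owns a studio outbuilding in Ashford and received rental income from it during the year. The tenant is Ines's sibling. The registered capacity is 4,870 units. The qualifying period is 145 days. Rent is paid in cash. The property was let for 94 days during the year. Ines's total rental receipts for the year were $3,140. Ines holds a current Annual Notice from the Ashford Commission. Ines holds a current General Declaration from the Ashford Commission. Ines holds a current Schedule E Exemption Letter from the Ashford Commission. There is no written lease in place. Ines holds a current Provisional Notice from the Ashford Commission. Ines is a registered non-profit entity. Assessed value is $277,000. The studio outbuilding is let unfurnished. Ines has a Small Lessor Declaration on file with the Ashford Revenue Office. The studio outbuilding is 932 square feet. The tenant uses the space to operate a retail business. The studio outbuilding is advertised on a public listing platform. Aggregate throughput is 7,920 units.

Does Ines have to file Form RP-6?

Exception (a) is satisfied on its face — a Small Lessor Declaration is on file; total rental receipts for the year are $3,140, under the $3,820 limit. Turning to paragraphs (f)–(k): (f) is engaged — aggregate throughput is 7,920 units, meeting the 6,950 units threshold. (g) would limit (f) — the property is publicly advertised — but (h) sets (g) aside: (h) applies — the space is let for business use. (i) is engaged (a current Provisional Notice is held), but yields to (j): (j) operates against (i): a current Annual Notice is held. (k), which would lift (j), is inapplicable — assessed value is $277,000, not below $249,500. Exception (a) does not apply.
Exception (b) does not apply: the number of days the property was let is 94 days, not less than 94 days.
Exception (c) requires that the property is let furnished; but the property is let unfurnished, so (c) is unavailable.
Exception (d) requires that the registered capacity is less than 4,610 units; but the registered capacity is 4,870 units, not less than 4,610 units, so (d) is unavailable.
Exception (e) does not apply: rent is paid in cash.
No exception applies. The general rule governs.

Yes — Ines must file Form RP-6.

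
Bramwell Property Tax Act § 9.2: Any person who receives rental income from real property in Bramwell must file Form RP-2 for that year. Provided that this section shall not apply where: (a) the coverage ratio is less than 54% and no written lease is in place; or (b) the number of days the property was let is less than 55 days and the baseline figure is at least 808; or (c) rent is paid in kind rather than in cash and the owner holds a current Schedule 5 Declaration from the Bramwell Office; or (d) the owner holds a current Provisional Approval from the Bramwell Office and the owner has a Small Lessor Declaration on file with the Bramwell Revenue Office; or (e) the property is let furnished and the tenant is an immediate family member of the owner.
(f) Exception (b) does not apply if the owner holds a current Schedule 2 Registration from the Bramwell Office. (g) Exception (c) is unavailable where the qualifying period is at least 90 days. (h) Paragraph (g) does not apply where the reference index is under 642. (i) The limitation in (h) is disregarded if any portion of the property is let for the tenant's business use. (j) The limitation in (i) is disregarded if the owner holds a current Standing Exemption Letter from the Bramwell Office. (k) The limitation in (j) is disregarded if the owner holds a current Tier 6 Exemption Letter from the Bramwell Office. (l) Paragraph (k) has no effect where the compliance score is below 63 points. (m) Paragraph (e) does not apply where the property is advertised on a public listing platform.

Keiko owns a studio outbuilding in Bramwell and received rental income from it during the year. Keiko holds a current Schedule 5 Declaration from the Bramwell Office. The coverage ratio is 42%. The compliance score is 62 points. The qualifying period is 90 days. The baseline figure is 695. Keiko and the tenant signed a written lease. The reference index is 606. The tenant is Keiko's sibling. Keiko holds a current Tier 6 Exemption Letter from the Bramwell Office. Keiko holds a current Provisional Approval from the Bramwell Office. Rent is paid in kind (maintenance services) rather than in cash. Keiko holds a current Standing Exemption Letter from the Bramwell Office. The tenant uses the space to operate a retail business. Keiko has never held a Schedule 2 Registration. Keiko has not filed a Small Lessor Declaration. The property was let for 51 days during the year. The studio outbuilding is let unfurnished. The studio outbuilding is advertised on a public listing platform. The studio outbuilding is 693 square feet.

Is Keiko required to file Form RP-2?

Exception (a) requires that no written lease is in place; but a written lease is in place, so (a) is unavailable.
Exception (b) requires that the baseline figure is at least 808; but the baseline figure is 695, short of 808, so (b) is unavailable.
Exception (c): rent is paid in kind; a current Schedule 5 Declaration is held — every condition holds. As to paragraphs (g)–(l): (g) applies (the qualifying period is 90 days, meeting the 90 days threshold), but is set aside by (h): (h) is triggered — the reference index is 606, under the 642 limit. (i) would limit (h) — the space is let for business use — but (j) sets (i) aside: (j) operates — a current Standing Exemption Letter is held. (k) is engaged (a current Tier 6 Exemption Letter is held), but is itself disapplied by (l): (l) applies — the compliance score is 62 points, below the 63 points limit. Exception (c) stands.
Exception (d) requires that the owner has a Small Lessor Declaration on file with the Bramwell Revenue Office; but no Small Lessor Declaration is on file, so (d) is unavailable.
Exception (e) fails — the property is let unfurnished.

No — exception (c) applies; Keiko is not required to file Form RP-2.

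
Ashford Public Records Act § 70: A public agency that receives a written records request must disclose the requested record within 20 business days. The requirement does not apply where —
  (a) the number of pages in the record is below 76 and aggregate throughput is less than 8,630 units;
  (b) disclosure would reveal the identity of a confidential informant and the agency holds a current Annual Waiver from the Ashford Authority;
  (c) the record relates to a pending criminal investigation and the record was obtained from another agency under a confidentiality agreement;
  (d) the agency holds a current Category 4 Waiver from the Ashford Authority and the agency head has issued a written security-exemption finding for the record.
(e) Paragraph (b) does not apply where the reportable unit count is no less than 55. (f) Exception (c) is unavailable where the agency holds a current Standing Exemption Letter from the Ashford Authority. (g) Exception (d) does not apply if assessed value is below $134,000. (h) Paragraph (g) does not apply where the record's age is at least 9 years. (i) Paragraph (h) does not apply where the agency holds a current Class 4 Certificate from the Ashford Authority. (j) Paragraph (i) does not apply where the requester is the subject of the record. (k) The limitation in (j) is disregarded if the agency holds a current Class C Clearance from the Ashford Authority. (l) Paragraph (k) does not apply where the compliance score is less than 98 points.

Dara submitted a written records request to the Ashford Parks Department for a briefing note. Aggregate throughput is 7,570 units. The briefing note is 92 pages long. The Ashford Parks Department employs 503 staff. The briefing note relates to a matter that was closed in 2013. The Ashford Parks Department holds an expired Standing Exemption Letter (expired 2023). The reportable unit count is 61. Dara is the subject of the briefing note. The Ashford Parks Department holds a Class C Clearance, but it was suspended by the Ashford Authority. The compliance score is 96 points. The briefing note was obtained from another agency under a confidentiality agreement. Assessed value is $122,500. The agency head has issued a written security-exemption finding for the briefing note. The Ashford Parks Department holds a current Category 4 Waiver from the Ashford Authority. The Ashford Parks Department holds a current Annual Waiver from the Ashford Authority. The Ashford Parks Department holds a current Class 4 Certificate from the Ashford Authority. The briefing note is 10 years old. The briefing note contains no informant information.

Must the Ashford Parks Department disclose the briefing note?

No — exception (d) applies; the Ashford Parks Department is not required to disclose the briefing note.

Exception (a) requires that the number of pages in the record is below 76; but the number of pages in the record is 92, not below 76, so (a) is unavailable.
Exception (b) does not apply: the briefing note contains no informant information.
Exception (c) does not apply: the briefing note relates to a closed matter.
Exception (d): a current Category 4 Waiver is held; a written security-exemption finding has been issued — every condition holds. Applying paragraphs (g)–(l): (g) operates (assessed value is $122,500, below the $134,000 limit), but is overridden by (h): (h) operates against (g): the record's age is 10 years, meeting the 9 years threshold. (i) would limit (h) — a current Class 4 Certificate is held — but (j) sets (i) aside: (j) is triggered — Dara is the subject of the briefing note. (k), which would lift (j), is not engaged — no current Class C Clearance is held. (d) remains available.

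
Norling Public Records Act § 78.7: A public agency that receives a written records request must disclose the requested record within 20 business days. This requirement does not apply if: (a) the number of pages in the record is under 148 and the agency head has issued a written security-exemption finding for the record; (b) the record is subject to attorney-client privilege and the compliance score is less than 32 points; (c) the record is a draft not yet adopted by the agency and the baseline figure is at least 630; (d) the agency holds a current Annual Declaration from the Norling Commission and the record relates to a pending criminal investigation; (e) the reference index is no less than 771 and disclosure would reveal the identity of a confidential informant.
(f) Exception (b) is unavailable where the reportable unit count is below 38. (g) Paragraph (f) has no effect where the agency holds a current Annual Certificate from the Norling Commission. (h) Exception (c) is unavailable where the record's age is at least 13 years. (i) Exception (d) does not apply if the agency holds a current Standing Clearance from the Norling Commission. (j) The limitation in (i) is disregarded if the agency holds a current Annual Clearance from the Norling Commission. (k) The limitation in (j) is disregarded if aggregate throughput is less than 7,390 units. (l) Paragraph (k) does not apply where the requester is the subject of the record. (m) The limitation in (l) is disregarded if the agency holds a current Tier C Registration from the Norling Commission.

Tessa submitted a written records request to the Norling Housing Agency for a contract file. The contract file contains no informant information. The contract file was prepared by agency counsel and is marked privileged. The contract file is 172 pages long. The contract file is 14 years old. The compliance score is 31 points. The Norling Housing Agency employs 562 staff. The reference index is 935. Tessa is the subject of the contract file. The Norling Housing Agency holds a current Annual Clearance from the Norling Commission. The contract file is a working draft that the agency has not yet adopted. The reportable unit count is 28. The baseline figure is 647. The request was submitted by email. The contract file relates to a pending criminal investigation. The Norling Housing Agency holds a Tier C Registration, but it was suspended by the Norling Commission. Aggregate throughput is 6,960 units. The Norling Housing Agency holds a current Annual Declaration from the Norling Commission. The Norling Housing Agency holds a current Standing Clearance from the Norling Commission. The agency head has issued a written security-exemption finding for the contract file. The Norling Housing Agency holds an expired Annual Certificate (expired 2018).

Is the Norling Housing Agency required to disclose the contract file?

Exception (a) does not apply: the number of pages in the record is 172, not under 148.
Exception (b) is satisfied on its face — the contract file is privileged; the compliance score is 31 points, less than the 32 points limit. But applying paragraphs (f)–(g): (f) operates against (b): the reportable unit count is 28, below the 38 limit. (g) is inapplicable (the Annual Certificate is not current), so (f) stands. (b) is therefore removed.
Exception (c)'s conditions are all satisfied: the contract file is an unadopted draft; the baseline figure is 647, meeting the 630 threshold. But: (h) operates against (c): the record's age is 14 years, meeting the 13 years threshold. So (c) is unavailable.
Exception (d)'s conditions are all satisfied: a current Annual Declaration is held; the contract file relates to a pending investigation. Applying paragraphs (i)–(m): (i) would limit (d) — a current Standing Clearance is held — but (j) sets (i) aside: (j) operates against (i): a current Annual Clearance is held. (k) would limit (j) — aggregate throughput is 6,960 units, less than the 7,390 units limit — but (l) sets (k) aside: (l) operates — Tessa is the subject of the contract file. (m), which would lift (l), is not triggered — no current Tier C Registration is held. Exception (d) stands.
Exception (e) does not apply: the contract file contains no informant information.

No — exception (d) applies; the Norling Housing Agency is not required to disclose the contract file.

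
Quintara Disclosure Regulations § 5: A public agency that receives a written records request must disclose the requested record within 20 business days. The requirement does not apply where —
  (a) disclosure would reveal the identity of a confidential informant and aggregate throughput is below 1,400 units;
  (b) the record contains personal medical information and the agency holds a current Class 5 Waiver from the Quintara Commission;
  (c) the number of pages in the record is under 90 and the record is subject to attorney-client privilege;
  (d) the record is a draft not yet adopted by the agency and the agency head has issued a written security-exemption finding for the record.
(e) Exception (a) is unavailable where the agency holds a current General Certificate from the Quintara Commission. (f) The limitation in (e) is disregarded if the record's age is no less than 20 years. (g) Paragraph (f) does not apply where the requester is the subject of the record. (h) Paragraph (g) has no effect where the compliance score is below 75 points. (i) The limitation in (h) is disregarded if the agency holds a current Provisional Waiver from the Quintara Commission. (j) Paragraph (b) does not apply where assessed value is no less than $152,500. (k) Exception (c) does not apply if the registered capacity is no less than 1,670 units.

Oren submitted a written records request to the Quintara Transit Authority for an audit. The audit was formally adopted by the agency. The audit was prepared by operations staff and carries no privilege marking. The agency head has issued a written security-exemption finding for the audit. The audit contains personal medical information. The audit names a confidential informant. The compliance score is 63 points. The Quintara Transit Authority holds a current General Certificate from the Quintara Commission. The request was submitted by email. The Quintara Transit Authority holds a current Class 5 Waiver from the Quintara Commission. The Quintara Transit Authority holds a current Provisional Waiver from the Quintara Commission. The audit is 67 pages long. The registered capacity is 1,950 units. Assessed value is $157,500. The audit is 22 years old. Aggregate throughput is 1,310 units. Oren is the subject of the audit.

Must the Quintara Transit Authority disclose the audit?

Yes — the Quintara Transit Authority must disclose the audit.

Exception (a) is satisfied on its face — the audit names a confidential informant; aggregate throughput is 1,310 units, below the 1,400 units limit. However, paragraphs (e)–(i) must be considered: (e) operates against (a): a current General Certificate is held. (f) would limit (e) — the record's age is 22 years, meeting the 20 years threshold — but (g) sets (f) aside: (g) operates — Oren is the subject of the audit. (h) would limit (g) — the compliance score is 63 points, below the 75 points limit — but (i) sets (h) aside: (i) applies — a current Provisional Waiver is held. (a) is therefore removed.
Exception (b): the audit contains personal medical information; a current Class 5 Waiver is held — every condition holds. But: (j) operates against (b): assessed value is $157,500, meeting the $152,500 threshold. Exception (b) does not apply.
Exception (c) does not apply: the audit carries no privilege marking.
Exception (d) fails — the audit has been formally adopted.
No exception displaces § 5.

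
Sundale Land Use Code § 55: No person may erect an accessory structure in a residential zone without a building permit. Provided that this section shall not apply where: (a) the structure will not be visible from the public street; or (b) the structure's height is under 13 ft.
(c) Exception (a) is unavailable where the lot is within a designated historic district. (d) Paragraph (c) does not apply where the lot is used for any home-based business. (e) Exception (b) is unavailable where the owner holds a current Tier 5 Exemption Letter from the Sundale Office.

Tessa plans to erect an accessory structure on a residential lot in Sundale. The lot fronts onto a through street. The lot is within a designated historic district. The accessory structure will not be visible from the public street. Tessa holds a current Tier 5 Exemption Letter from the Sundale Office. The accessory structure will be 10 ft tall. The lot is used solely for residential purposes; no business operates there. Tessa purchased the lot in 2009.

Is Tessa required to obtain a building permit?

Exception (a)'s conditions are all satisfied: the structure will not be visible from the street. However, paragraphs (c)–(d) must be considered: (c) is engaged — the lot is in a historic district. (d), which would lift (c), is not engaged — the lot is solely residential. So (a) is unavailable.
All of (b)'s requirements are met (the structure's height is 10 ft, under the 13 ft limit). Turning to paragraph (e): (e) operates — a current Tier 5 Exemption Letter is held. (b) is therefore removed.
Every exception is unavailable, so the rule governs.

Yes — Tessa must obtain a building permit.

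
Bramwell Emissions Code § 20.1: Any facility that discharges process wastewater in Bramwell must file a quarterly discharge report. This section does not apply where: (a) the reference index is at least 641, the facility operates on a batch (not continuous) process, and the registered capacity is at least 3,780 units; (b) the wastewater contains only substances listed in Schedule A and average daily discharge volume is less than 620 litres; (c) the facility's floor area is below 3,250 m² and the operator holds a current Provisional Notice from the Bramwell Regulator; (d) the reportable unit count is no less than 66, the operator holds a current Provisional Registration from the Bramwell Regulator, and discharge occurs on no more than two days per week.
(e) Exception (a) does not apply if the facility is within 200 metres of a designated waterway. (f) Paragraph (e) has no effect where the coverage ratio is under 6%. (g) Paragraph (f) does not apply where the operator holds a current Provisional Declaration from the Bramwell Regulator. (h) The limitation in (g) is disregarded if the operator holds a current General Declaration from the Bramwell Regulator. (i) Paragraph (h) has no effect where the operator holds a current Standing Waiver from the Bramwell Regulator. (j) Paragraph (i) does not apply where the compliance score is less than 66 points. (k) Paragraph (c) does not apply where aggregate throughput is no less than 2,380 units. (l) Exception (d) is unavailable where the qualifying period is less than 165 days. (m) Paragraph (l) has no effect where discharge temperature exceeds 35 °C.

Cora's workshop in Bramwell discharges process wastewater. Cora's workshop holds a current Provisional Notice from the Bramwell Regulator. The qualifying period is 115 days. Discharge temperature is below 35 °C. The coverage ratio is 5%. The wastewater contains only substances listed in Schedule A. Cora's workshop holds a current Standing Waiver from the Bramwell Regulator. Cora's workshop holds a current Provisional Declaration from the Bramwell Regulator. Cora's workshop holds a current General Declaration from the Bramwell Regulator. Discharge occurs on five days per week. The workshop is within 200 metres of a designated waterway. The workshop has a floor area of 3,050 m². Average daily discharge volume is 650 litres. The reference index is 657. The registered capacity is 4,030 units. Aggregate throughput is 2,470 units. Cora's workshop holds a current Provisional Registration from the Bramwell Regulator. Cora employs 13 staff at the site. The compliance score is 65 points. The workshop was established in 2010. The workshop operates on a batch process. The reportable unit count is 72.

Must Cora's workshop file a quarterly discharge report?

Exception (a): the reference index is 657, meeting the 641 threshold; the facility operates on a batch process; the registered capacity is 4,030 units, meeting the 3,780 units threshold — every condition holds. Considering the limiting provisions: (e) would limit (a) — the workshop is within 200 m of a designated waterway — but (f) sets (e) aside: (f) is engaged — the coverage ratio is 5%, under the 6% limit. (g) would limit (f) — a current Provisional Declaration is held — but (h) sets (g) aside: (h) operates against (g): a current General Declaration is held. (i) is engaged (a current Standing Waiver is held), but yields to (j): (j) operates — the compliance score is 65 points, less than the 66 points limit. So (a) applies.
Exception (b) requires that average daily discharge volume is less than 620 litres; but average daily discharge volume is 650 litres, not less than 620 litres, so (b) is unavailable.
Exception (c) is satisfied on its face — the facility's floor area is 3,050 m², below the 3,250 m² limit; a current Provisional Notice is held. However, paragraph (k) must be considered: (k) operates against (c): aggregate throughput is 2,470 units, meeting the 2,380 units threshold. So (c) is unavailable.
Exception (d) fails — discharge occurs on five days per week.

No — exception (a) applies; Cora's workshop is not required to file a quarterly discharge report.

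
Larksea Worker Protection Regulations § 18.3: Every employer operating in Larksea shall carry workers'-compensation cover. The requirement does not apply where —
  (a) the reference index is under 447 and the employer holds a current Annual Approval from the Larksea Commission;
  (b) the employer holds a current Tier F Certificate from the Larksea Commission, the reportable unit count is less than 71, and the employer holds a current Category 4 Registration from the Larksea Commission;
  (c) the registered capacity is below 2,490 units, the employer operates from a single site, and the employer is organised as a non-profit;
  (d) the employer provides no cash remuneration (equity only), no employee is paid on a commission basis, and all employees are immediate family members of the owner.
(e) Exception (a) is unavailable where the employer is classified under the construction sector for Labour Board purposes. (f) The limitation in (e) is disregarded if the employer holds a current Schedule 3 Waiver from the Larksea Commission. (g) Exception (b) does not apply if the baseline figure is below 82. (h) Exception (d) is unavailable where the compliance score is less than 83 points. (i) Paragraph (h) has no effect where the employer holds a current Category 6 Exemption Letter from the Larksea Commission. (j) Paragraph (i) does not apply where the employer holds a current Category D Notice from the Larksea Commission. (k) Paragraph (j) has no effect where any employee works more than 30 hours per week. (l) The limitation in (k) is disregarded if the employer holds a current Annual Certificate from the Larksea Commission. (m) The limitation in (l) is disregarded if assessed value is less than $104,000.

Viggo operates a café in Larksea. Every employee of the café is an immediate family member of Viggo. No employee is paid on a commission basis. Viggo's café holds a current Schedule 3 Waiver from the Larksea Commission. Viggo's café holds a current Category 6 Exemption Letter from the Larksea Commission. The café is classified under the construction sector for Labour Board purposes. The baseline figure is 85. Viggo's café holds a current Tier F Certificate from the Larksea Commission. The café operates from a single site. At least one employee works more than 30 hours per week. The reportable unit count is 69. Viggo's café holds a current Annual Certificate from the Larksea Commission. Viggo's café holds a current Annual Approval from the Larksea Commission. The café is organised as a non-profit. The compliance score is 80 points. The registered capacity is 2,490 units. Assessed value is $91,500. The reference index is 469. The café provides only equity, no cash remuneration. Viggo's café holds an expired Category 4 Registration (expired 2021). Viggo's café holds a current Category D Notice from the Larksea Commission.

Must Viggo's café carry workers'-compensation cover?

Exception (a) fails — the reference index is 469, not under 447.
Exception (b) fails — no current Category 4 Registration is held.
Exception (c) requires that the registered capacity is below 2,490 units; but the registered capacity is 2,490 units, not below 2,490 units, so (c) is unavailable.
All of (d)'s requirements are met (remuneration is equity-only; no employee is paid on commission; every employee is an immediate family member). Applying paragraphs (h)–(m): (h) applies (the compliance score is 80 points, less than the 83 points limit), but is itself disapplied by (i): (i) operates against (h): a current Category 6 Exemption Letter is held. (j) would limit (i) — a current Category D Notice is held — but (k) sets (j) aside: (k) operates against (j): at least one employee exceeds 30 hours/week. (l) operates (a current Annual Certificate is held), but is itself disapplied by (m): (m) applies — assessed value is $91,500, less than the $104,000 limit. So (d) applies.

No — exception (d) applies; Viggo's café is not required to carry workers'-compensation cover.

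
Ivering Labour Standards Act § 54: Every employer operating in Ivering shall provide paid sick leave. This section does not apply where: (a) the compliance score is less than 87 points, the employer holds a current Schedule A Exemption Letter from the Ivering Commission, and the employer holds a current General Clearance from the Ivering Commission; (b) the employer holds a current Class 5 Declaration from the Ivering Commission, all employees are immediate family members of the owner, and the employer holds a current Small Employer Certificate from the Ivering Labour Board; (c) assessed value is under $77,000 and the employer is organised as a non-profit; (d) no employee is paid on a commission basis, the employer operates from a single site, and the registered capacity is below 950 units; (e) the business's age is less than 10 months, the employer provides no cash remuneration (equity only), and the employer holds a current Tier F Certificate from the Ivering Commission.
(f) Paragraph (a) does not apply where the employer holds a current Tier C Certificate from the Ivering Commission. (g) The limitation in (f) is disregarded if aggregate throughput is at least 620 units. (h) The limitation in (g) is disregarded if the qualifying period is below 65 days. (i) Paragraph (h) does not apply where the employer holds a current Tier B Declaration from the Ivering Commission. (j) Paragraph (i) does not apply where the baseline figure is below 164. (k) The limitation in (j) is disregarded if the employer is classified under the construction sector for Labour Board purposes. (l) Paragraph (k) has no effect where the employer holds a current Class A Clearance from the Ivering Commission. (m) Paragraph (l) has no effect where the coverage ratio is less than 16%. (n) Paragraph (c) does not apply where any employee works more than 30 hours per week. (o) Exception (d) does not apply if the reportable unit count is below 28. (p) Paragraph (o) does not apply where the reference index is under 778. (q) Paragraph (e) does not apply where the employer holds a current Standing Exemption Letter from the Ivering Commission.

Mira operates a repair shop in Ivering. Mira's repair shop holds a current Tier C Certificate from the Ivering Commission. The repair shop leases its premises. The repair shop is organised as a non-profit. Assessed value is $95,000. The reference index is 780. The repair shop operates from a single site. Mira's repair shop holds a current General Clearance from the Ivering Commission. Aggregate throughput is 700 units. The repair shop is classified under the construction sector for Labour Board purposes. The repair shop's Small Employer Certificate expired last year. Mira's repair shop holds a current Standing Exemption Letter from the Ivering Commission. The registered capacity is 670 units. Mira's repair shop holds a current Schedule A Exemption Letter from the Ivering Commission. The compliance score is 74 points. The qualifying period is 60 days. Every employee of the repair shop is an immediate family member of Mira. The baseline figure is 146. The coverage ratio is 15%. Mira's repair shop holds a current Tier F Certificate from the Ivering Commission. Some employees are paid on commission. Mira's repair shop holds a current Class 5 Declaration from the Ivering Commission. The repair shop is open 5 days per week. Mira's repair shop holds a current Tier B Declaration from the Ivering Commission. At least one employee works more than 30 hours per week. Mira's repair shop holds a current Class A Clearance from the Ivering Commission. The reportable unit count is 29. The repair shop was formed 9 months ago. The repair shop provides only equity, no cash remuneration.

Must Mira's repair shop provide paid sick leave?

Exception (a) is satisfied on its face — the compliance score is 74 points, less than the 87 points limit; a current Schedule A Exemption Letter is held; a current General Clearance is held. Considering the limiting provisions: (f) would limit (a) — a current Tier C Certificate is held — but (g) sets (f) aside: (g) operates against (f): aggregate throughput is 700 units, meeting the 620 units threshold. (h) applies (the qualifying period is 60 days, below the 65 days limit), but is overridden by (i): (i) operates — a current Tier B Declaration is held. (j) applies (the baseline figure is 146, below the 164 limit), but is set aside by (k): (k) operates against (j): the repair shop is classified under the construction sector. (l) applies (a current Class A Clearance is held), but yields to (m): (m) operates against (l): the coverage ratio is 15%, less than the 16% limit. Exception (a) stands.
Exception (b) fails — the Small Employer Certificate has expired.
Exception (c) fails — assessed value is $95,000, not under $77,000.
Exception (d) does not apply: some employees are paid on commission.
Exception (e) is satisfied on its face — the business's age is 9 months, less than the 10 months limit; remuneration is equity-only; a current Tier F Certificate is held. Turning to paragraph (q): (q) operates against (e): a current Standing Exemption Letter is held. So (e) is unavailable.

No — exception (a) applies; Mira's repair shop is not required to provide paid sick leave.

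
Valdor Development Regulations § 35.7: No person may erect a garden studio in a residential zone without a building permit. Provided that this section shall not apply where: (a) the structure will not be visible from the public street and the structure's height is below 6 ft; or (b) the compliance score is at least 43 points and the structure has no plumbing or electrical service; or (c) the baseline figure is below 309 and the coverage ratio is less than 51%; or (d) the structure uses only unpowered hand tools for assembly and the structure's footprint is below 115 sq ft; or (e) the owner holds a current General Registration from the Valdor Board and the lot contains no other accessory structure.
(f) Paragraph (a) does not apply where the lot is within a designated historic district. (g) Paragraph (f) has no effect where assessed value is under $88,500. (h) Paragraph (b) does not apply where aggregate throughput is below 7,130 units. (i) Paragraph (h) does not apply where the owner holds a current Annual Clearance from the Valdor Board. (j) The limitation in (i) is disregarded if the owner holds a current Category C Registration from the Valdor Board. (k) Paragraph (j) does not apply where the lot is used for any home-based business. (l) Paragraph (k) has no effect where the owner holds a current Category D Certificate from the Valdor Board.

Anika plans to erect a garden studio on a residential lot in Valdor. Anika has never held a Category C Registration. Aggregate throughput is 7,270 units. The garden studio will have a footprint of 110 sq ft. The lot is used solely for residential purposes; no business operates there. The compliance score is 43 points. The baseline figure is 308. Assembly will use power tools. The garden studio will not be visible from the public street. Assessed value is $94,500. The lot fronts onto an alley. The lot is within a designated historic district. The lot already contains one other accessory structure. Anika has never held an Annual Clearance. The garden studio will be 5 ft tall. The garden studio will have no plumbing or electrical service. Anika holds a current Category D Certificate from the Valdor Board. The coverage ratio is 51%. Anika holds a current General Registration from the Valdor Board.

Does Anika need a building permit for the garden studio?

Exception (a)'s conditions are all satisfied: the structure will not be visible from the street; the structure's height is 5 ft, below the 6 ft limit. But applying paragraphs (f)–(g): (f) applies — the lot is in a historic district. (g), which would lift (f), is not engaged — assessed value is $94,500, not under $88,500. Exception (a) does not apply.
Exception (b): the compliance score is 43 points, meeting the 43 points threshold; there is no plumbing or electrical service — every condition holds. As to paragraphs (h)–(l): (h) is not triggered — aggregate throughput is 7,270 units, not below 7,130 units. Exception (b) stands.
Exception (c) does not apply: the coverage ratio is 51%, not less than 51%.
Exception (d) requires that the structure uses only unpowered hand tools for assembly; but assembly uses power tools, so (d) is unavailable.
Exception (e) fails — the lot already has another accessory structure.

No — exception (b) applies; Anika does not need a building permit.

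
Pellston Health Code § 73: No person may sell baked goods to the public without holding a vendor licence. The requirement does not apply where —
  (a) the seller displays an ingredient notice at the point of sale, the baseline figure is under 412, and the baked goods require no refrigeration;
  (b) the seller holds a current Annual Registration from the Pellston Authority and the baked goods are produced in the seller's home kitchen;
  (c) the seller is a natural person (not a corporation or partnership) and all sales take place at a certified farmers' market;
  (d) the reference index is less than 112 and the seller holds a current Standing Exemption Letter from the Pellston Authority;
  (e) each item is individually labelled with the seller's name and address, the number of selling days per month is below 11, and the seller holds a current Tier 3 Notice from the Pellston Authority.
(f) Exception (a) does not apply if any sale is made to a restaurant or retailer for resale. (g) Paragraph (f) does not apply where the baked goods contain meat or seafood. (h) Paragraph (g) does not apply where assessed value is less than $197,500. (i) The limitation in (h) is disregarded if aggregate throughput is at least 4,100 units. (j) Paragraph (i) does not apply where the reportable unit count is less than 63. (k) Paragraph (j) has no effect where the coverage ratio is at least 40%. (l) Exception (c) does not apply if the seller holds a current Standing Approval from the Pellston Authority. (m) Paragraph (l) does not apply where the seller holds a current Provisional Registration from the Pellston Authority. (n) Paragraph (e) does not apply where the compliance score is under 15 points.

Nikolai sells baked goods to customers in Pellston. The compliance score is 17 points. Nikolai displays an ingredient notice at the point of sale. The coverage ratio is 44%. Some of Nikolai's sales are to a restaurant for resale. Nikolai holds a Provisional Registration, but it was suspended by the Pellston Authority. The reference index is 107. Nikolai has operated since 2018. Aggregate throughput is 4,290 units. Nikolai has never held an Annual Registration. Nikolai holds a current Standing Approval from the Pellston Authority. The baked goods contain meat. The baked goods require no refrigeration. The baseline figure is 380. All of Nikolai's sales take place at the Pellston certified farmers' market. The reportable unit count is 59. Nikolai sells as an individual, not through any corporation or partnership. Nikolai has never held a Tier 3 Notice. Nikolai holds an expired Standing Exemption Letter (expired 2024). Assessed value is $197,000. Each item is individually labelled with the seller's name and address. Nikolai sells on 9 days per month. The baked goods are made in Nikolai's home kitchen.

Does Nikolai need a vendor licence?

Exception (a): an ingredient notice is displayed; the baseline figure is 380, under the 412 limit; the baked goods are shelf-stable — every condition holds. As to paragraphs (f)–(k): (f) is triggered (some sales are to a restaurant for resale), but is overridden by (g): (g) applies — the baked goods contain meat. (h) would limit (g) — assessed value is $197,000, less than the $197,500 limit — but (i) sets (h) aside: (i) operates against (h): aggregate throughput is 4,290 units, meeting the 4,100 units threshold. (j) would limit (i) — the reportable unit count is 59, less than the 63 limit — but (k) sets (j) aside: (k) applies — the coverage ratio is 44%, meeting the 40% threshold. (a) remains available.
Exception (b) does not apply: no current Annual Registration is held.
Exception (c): the seller is a natural person; all sales are at a certified farmers' market — every condition holds. But: (l) operates against (c): a current Standing Approval is held. (m), which would lift (l), is not engaged — no current Provisional Registration is held. So (c) is unavailable.
Exception (d) does not apply: there is no Standing Exemption Letter in force.
Exception (e) does not apply: the Tier 3 Notice is not current.

No — exception (a) applies; Nikolai is not required to hold a vendor licence.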